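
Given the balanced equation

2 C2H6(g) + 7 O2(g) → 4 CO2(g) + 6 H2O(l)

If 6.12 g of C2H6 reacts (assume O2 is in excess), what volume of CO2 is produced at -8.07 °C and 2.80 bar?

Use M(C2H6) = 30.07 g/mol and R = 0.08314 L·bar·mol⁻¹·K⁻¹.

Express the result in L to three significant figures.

n(C2H6) = 6.120 / 30.07 = 0.2035 mol
n(CO2) = (4/2) × 0.2035 = 0.4070 mol
V = nRT/P = 0.4070 × 0.08314 × 265.08 / 2.80 = 3.203 L

3.20 L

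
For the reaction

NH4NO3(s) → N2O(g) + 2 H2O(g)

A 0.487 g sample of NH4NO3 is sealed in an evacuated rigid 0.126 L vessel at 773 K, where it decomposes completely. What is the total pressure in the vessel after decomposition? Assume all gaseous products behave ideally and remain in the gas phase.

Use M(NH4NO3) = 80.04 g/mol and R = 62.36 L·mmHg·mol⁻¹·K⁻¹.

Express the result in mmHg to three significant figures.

n(NH4NO3) = 0.487 / 80.04 = 0.006084 mol
n(gas produced) = (3/1) × 0.006084 = 0.01825 mol
P = nRT/V = 0.01825 × 62.36 × 773 / 0.126 = 6982 mmHg

6980 mmHg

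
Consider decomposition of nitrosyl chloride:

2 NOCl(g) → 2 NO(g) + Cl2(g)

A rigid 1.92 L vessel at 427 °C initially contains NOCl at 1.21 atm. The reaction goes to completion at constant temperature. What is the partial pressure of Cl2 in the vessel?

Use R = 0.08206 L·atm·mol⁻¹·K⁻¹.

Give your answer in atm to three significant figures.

0.605 atm

n(NOCl)₀ = PV/RT = (1.21 × 1.92) / (0.08206 × 700.15) = 0.04044 mol
n(Cl2) = (1/2) × 0.04044 = 0.02022 mol
P(Cl2) = nRT/V = 0.02022 × 0.08206 × 700.15 / 1.92 = 0.6051 atm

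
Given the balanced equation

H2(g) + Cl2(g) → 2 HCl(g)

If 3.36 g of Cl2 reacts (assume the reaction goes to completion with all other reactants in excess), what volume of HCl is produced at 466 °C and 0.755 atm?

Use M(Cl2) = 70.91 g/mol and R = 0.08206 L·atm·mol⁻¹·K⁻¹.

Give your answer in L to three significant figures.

n(Cl2) = 3.360 / 70.91 = 0.04738 mol
n(HCl) = (2/1) × 0.04738 = 0.09476 mol
V = nRT/P = 0.09476 × 0.08206 × 739.15 / 0.755 = 7.613 L

7.61 L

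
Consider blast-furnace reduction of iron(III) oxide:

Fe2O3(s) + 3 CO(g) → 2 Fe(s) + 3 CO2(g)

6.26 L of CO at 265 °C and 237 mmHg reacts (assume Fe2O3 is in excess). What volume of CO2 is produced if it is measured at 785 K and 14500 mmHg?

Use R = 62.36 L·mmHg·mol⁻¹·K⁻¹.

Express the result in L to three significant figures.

n(CO) = PV/RT = (237 × 6.26) / (62.36 × 538.15) = 0.04421 mol
n(CO2) = (3/3) × 0.04421 = 0.04421 mol
V = nRT/P = 0.04421 × 62.36 × 785 / 14500 = 0.1493 L

0.149 L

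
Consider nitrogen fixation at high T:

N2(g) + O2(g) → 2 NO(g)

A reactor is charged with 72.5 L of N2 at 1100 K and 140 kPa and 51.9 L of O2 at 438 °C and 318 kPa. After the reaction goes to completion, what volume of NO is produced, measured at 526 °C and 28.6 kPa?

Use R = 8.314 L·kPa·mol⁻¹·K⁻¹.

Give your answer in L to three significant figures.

n(N2) = PV/RT = (140 × 72.5) / (8.314 × 1100) = 1.110 mol
n(O2) = PV/RT = (318 × 51.9) / (8.314 × 711.15) = 2.791 mol
For 1.110 mol N2, stoichiometry requires (1/1) × 1.110 = 1.110 mol O2; 2.791 mol is available, so N2 is limiting.
n(NO) = (2/1) × 1.110 = 2.220 mol
V(NO) = nRT/P = 2.220 × 8.314 × 799.15 / 28.6 = 515.7 L

516 L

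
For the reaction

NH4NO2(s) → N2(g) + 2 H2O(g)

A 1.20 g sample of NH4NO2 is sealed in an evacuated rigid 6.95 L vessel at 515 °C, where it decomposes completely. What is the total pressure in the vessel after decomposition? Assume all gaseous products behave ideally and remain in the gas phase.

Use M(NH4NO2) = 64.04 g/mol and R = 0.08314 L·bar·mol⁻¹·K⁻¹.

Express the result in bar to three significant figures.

n(NH4NO2) = 1.20 / 64.04 = 0.01874 mol
n(gas produced) = (3/1) × 0.01874 = 0.05622 mol
P = nRT/V = 0.05622 × 0.08314 × 788.15 / 6.95 = 0.5301 bar

0.530 bar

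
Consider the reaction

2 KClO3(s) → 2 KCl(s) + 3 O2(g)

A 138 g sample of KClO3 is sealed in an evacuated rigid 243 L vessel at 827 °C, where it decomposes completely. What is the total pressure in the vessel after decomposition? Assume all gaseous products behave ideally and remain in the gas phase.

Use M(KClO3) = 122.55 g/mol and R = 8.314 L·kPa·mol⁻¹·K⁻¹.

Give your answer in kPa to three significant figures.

n(KClO3) = 138 / 122.55 = 1.126 mol
n(gas produced) = (3/2) × 1.126 = 1.689 mol
P = nRT/V = 1.689 × 8.314 × 1100.15 / 243 = 63.57 kPa

63.6 kPa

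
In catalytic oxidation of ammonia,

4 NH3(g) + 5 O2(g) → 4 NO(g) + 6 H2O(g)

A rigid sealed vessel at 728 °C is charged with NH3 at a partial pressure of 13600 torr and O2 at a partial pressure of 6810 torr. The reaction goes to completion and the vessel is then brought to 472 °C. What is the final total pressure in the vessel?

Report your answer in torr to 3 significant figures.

At constant V, partial pressures at 728 °C are proportional to moles, so apply stoichiometry directly to pressures.
P(O2) required for 13600 torr of NH3 = (5/4) × 13600 = 17000 torr; available 6810 torr, so O2 is limiting.
P(NH3) remaining = 13600 − (4/5) × 6810 = 8152 torr
P(gaseous products) = (4+6)/5 × 6810 = 13620 torr
P_total at 728 °C = 8152 + 13620 = 21770 torr
Scaling to 472 °C: P = 21770 × 745.15/1001.15 = 16200 torr

16200 torr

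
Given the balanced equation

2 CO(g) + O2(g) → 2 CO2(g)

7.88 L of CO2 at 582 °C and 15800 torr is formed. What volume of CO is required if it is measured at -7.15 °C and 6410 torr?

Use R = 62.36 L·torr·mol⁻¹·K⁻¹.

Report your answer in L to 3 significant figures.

n(CO2) = PV/RT = (15800 × 7.88) / (62.36 × 855.15) = 2.335 mol
n(CO) = (2/2) × 2.335 = 2.335 mol
V = nRT/P = 2.335 × 62.36 × 266 / 6410 = 6.042 L

6.04 L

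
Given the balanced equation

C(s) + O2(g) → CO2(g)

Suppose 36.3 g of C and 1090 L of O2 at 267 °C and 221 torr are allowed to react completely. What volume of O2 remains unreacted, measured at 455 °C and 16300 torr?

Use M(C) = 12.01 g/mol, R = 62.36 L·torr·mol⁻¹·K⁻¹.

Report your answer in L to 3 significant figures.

n(C) = 36.3 / 12.01 = 3.022 mol
n(O2) = PV/RT = (221 × 1090) / (62.36 × 540.15) = 7.152 mol
For 3.022 mol C, stoichiometry requires (1/1) × 3.022 = 3.022 mol O2; 7.152 mol is available, so C is limiting.
n(O2) consumed = (1/1) × 3.022 = 3.022 mol; remaining = 7.152 − 3.022 = 4.130 mol
V(O2) = nRT/P = 4.130 × 62.36 × 728.15 / 16300 = 11.51 L

11.5 L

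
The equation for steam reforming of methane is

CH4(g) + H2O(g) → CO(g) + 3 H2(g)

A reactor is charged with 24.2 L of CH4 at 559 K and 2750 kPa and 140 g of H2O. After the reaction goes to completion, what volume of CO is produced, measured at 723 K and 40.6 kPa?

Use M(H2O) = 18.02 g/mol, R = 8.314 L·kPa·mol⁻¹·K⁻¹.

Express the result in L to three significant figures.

1150 L

n(CH4) = PV/RT = (2750 × 24.2) / (8.314 × 559) = 14.32 mol
n(H2O) = 140 / 18.02 = 7.769 mol
For 14.32 mol CH4, stoichiometry requires (1/1) × 14.32 = 14.32 mol H2O; 7.769 mol is available, so H2O is limiting.
n(CO) = (1/1) × 7.769 = 7.769 mol
V(CO) = nRT/P = 7.769 × 8.314 × 723 / 40.6 = 1150 L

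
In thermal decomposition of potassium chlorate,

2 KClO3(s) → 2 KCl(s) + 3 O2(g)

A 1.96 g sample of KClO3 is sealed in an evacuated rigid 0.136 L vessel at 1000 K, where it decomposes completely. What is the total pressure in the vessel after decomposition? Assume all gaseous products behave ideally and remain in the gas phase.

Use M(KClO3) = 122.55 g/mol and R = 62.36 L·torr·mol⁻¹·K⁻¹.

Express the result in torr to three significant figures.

11000 torr

n(KClO3) = 1.96 / 122.55 = 0.01599 mol
n(gas produced) = (3/2) × 0.01599 = 0.02398 mol
P = nRT/V = 0.02398 × 62.36 × 1000 / 0.136 = 11000 torr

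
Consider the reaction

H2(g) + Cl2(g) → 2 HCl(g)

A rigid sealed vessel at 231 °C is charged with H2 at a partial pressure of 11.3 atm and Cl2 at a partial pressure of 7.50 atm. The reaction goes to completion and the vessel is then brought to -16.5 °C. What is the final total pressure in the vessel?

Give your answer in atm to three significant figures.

With V and T fixed, P_i ∝ n_i, so the mole ratios apply directly to partial pressures at 231 °C.
P(Cl2) required for 11.3 atm of H2 = (1/1) × 11.3 = 11.30 atm; available 7.50 atm, so Cl2 is limiting.
P(H2) remaining = 11.3 − (1/1) × 7.50 = 3.800 atm
P(gaseous products) = (2)/1 × 7.50 = 15.00 atm
P_total at 231 °C = 3.800 + 15.00 = 18.80 atm
Scaling to -16.5 °C: P = 18.80 × 256.65/504.15 = 9.571 atm

9.57 atm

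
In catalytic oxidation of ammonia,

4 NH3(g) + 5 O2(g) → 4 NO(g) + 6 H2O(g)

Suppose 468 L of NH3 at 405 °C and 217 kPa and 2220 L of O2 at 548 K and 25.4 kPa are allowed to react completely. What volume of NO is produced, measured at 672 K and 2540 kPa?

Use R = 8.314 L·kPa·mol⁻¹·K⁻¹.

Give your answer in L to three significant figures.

n(NH3) = PV/RT = (217 × 468) / (8.314 × 678.15) = 18.01 mol
n(O2) = PV/RT = (25.4 × 2220) / (8.314 × 548) = 12.38 mol
For 18.01 mol NH3, stoichiometry requires (5/4) × 18.01 = 22.51 mol O2; 12.38 mol is available, so O2 is limiting.
n(NO) = (4/5) × 12.38 = 9.904 mol
V(NO) = nRT/P = 9.904 × 8.314 × 672 / 2540 = 21.78 L

21.8 L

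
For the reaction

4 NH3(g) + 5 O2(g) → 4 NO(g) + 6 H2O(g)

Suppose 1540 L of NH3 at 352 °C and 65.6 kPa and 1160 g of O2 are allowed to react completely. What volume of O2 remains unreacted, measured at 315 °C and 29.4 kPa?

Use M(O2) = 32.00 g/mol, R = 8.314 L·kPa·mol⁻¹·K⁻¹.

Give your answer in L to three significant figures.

n(NH3) = PV/RT = (65.6 × 1540) / (8.314 × 625.15) = 19.44 mol
n(O2) = 1160 / 32.00 = 36.25 mol
For 19.44 mol NH3, stoichiometry requires (5/4) × 19.44 = 24.30 mol O2; 36.25 mol is available, so NH3 is limiting.
n(O2) consumed = (5/4) × 19.44 = 24.30 mol; remaining = 36.25 − 24.30 = 11.95 mol
V(O2) = nRT/P = 11.95 × 8.314 × 588.15 / 29.4 = 1988 L

1990 L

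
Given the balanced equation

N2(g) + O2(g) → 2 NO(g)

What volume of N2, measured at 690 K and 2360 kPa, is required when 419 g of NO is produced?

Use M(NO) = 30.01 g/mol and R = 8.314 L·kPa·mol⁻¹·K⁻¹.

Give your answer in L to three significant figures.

n(NO) = 419.0 / 30.01 = 13.96 mol
n(N2) = (1/2) × 13.96 = 6.980 mol
V = nRT/P = 6.980 × 8.314 × 690 / 2360 = 16.97 L

17.0 L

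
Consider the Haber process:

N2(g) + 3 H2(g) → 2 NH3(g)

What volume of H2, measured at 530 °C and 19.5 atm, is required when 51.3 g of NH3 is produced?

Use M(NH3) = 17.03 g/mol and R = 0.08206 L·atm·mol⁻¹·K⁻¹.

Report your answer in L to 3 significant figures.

n(NH3) = 51.30 / 17.03 = 3.012 mol
n(H2) = (3/2) × 3.012 = 4.518 mol
V = nRT/P = 4.518 × 0.08206 × 803.15 / 19.5 = 15.27 L

15.3 L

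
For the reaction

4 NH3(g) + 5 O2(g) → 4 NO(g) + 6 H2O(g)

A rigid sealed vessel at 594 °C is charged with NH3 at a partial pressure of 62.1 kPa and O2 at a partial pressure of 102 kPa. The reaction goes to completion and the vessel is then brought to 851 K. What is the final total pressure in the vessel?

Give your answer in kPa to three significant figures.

Because the vessel is rigid and T is held at 594 °C, work the stoichiometry in partial pressures (P_i = n_iRT/V).
P(O2) required for 62.1 kPa of NH3 = (5/4) × 62.1 = 77.62 kPa; available 102 kPa, so NH3 is limiting.
P(O2) remaining = 102 − (5/4) × 62.1 = 24.38 kPa
P(gaseous products) = (4+6)/4 × 62.1 = 155.2 kPa
P_total at 594 °C = 24.38 + 155.2 = 179.6 kPa
Scaling to 851 K: P = 179.6 × 851/867.15 = 176.3 kPa

176 kPa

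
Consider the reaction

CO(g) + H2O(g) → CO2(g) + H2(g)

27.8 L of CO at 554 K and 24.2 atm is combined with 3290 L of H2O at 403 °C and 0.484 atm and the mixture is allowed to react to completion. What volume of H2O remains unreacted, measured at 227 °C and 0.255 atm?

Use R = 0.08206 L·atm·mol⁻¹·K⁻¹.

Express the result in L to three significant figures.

2240 L

n(CO) = PV/RT = (24.2 × 27.8) / (0.08206 × 554) = 14.80 mol
n(H2O) = PV/RT = (0.484 × 3290) / (0.08206 × 676.15) = 28.70 mol
For 14.80 mol CO, stoichiometry requires (1/1) × 14.80 = 14.80 mol H2O; 28.70 mol is available, so CO is limiting.
n(H2O) consumed = (1/1) × 14.80 = 14.80 mol; remaining = 28.70 − 14.80 = 13.90 mol
V(H2O) = nRT/P = 13.90 × 0.08206 × 500.15 / 0.255 = 2237 L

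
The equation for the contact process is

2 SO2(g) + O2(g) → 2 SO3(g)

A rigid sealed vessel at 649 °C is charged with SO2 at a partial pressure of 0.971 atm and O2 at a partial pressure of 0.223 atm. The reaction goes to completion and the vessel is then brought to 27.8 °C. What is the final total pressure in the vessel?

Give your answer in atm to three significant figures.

Because the vessel is rigid and T is held at 649 °C, work the stoichiometry in partial pressures (P_i = n_iRT/V).
P(O2) required for 0.971 atm of SO2 = (1/2) × 0.971 = 0.4855 atm; available 0.223 atm, so O2 is limiting.
P(SO2) remaining = 0.971 − (2/1) × 0.223 = 0.5250 atm
P(gaseous products) = (2)/1 × 0.223 = 0.4460 atm
P_total at 649 °C = 0.5250 + 0.4460 = 0.9710 atm
Scaling to 27.8 °C: P = 0.9710 × 300.95/922.15 = 0.3169 atm

0.317 atm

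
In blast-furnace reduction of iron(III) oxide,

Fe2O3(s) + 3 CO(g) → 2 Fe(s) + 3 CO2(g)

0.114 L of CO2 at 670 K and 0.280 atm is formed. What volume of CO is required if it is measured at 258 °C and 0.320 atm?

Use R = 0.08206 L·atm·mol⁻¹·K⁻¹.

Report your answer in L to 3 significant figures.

n(CO2) = PV/RT = (0.280 × 0.114) / (0.08206 × 670) = 0.0005806 mol
n(CO) = (3/3) × 0.0005806 = 0.0005806 mol
V = nRT/P = 0.0005806 × 0.08206 × 531.15 / 0.320 = 0.07908 L

0.0791 L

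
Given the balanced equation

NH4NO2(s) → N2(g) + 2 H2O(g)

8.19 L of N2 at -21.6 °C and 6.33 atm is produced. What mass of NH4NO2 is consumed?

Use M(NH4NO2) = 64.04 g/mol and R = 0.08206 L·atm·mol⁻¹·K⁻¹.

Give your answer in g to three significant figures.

n(N2) = PV/RT = (6.33 × 8.19) / (0.08206 × 251.55) = 2.511 mol
n(NH4NO2) = (1/1) × 2.511 = 2.511 mol
m(NH4NO2) = 2.511 × 64.04 = 160.8 g

161 g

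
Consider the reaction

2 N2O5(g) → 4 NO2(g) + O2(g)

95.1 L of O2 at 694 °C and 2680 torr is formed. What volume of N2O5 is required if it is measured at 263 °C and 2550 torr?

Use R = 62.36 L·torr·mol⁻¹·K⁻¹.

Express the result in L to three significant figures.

111 L

n(O2) = PV/RT = (2680 × 95.1) / (62.36 × 967.15) = 4.226 mol
n(N2O5) = (2/1) × 4.226 = 8.452 mol
V = nRT/P = 8.452 × 62.36 × 536.15 / 2550 = 110.8 L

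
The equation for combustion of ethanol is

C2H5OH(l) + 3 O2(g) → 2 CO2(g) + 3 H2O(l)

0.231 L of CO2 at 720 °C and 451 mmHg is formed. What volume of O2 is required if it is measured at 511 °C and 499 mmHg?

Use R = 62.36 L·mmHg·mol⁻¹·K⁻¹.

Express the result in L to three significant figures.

0.247 L

n(CO2) = PV/RT = (451 × 0.231) / (62.36 × 993.15) = 0.001682 mol
n(O2) = (3/2) × 0.001682 = 0.002523 mol
V = nRT/P = 0.002523 × 62.36 × 784.15 / 499 = 0.2472 L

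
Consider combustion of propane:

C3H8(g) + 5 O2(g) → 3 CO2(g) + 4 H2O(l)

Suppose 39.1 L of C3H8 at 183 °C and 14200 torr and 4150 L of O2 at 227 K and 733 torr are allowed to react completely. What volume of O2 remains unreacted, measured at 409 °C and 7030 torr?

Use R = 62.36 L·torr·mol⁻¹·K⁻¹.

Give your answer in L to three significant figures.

710 L

n(C3H8) = PV/RT = (14200 × 39.1) / (62.36 × 456.15) = 19.52 mol
n(O2) = PV/RT = (733 × 4150) / (62.36 × 227) = 214.9 mol
For 19.52 mol C3H8, stoichiometry requires (5/1) × 19.52 = 97.60 mol O2; 214.9 mol is available, so C3H8 is limiting.
n(O2) consumed = (5/1) × 19.52 = 97.60 mol; remaining = 214.9 − 97.60 = 117.3 mol
V(O2) = nRT/P = 117.3 × 62.36 × 682.15 / 7030 = 709.8 L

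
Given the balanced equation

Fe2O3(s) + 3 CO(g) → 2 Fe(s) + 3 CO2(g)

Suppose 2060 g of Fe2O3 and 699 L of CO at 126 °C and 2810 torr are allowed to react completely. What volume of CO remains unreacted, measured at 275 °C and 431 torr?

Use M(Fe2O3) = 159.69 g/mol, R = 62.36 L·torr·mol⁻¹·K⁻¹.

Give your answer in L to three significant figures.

3190 L

n(Fe2O3) = 2060 / 159.69 = 12.90 mol
n(CO) = PV/RT = (2810 × 699) / (62.36 × 399.15) = 78.91 mol
For 12.90 mol Fe2O3, stoichiometry requires (3/1) × 12.90 = 38.70 mol CO; 78.91 mol is available, so Fe2O3 is limiting.
n(CO) consumed = (3/1) × 12.90 = 38.70 mol; remaining = 78.91 − 38.70 = 40.21 mol
V(CO) = nRT/P = 40.21 × 62.36 × 548.15 / 431 = 3189 L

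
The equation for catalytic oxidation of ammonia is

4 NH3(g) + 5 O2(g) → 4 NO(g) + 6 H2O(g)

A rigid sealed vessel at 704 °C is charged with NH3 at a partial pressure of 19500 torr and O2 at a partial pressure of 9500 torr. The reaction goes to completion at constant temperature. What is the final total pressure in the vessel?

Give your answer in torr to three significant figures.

30900 torr

Because the vessel is rigid and T is held at 704 °C, work the stoichiometry in partial pressures (P_i = n_iRT/V).
P(O2) required for 19500 torr of NH3 = (5/4) × 19500 = 24380 torr; available 9500 torr, so O2 is limiting.
P(NH3) remaining = 19500 − (4/5) × 9500 = 11900 torr
P(gaseous products) = (4+6)/5 × 9500 = 19000 torr
P_total at 704 °C = 11900 + 19000 = 30900 torr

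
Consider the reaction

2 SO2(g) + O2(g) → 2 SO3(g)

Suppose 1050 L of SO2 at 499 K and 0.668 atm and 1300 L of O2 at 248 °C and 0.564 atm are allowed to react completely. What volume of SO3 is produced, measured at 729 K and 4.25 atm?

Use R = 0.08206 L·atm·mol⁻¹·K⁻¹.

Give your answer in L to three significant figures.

n(SO2) = PV/RT = (0.668 × 1050) / (0.08206 × 499) = 17.13 mol
n(O2) = PV/RT = (0.564 × 1300) / (0.08206 × 521.15) = 17.14 mol
For 17.13 mol SO2, stoichiometry requires (1/2) × 17.13 = 8.565 mol O2; 17.14 mol is available, so SO2 is limiting.
n(SO3) = (2/2) × 17.13 = 17.13 mol
V(SO3) = nRT/P = 17.13 × 0.08206 × 729 / 4.25 = 241.1 L

241 L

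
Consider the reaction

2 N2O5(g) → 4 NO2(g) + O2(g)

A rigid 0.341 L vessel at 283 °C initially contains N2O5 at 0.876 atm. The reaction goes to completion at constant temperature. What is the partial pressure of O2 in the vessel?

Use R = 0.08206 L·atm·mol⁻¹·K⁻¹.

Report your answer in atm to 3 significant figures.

n(N2O5)₀ = PV/RT = (0.876 × 0.341) / (0.08206 × 556.15) = 0.006545 mol
n(O2) = (1/2) × 0.006545 = 0.003272 mol
P(O2) = nRT/V = 0.003272 × 0.08206 × 556.15 / 0.341 = 0.4379 atm

0.438 atm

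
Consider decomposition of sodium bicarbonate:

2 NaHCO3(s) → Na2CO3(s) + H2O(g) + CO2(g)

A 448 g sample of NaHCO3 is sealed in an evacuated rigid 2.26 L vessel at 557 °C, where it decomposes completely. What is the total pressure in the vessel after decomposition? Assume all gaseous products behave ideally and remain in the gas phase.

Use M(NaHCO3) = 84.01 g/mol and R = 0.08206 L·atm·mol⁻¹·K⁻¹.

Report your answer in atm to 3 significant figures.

n(NaHCO3) = 448 / 84.01 = 5.333 mol
n(gas produced) = (2/2) × 5.333 = 5.333 mol
P = nRT/V = 5.333 × 0.08206 × 830.15 / 2.26 = 160.8 atm

161 atm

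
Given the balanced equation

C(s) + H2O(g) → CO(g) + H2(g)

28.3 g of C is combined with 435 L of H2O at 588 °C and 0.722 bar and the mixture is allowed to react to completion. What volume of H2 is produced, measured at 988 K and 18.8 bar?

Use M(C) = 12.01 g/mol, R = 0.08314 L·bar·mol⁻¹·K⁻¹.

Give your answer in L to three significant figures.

10.3 L

n(C) = 28.3 / 12.01 = 2.356 mol
n(H2O) = PV/RT = (0.722 × 435) / (0.08314 × 861.15) = 4.387 mol
For 2.356 mol C, stoichiometry requires (1/1) × 2.356 = 2.356 mol H2O; 4.387 mol is available, so C is limiting.
n(H2) = (1/1) × 2.356 = 2.356 mol
V(H2) = nRT/P = 2.356 × 0.08314 × 988 / 18.8 = 10.29 L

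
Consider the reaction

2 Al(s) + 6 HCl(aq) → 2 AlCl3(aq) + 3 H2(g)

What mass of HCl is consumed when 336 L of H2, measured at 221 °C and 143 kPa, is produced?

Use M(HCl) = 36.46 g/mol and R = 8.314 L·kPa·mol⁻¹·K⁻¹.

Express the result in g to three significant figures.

853 g

n(H2) = PV/RT = (143 × 336) / (8.314 × 494.15) = 11.70 mol
n(HCl) = (6/3) × 11.70 = 23.40 mol
m(HCl) = 23.40 × 36.46 = 853.2 g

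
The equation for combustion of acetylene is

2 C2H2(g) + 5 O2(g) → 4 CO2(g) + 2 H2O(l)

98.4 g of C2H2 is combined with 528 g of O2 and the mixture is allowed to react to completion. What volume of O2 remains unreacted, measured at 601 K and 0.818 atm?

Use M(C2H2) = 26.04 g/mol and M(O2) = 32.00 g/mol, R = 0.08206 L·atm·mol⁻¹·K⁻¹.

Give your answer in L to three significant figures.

n(C2H2) = 98.4 / 26.04 = 3.779 mol
n(O2) = 528 / 32.00 = 16.50 mol
For 3.779 mol C2H2, stoichiometry requires (5/2) × 3.779 = 9.447 mol O2; 16.50 mol is available, so C2H2 is limiting.
n(O2) consumed = (5/2) × 3.779 = 9.447 mol; remaining = 16.50 − 9.447 = 7.053 mol
V(O2) = nRT/P = 7.053 × 0.08206 × 601 / 0.818 = 425.2 L

425 L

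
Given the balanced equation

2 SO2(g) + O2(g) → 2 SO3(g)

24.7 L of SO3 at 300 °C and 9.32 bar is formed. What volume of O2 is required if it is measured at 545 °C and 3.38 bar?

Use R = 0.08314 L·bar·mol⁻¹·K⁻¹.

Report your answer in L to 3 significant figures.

48.6 L

n(SO3) = PV/RT = (9.32 × 24.7) / (0.08314 × 573.15) = 4.831 mol
n(O2) = (1/2) × 4.831 = 2.416 mol
V = nRT/P = 2.416 × 0.08314 × 818.15 / 3.38 = 48.62 L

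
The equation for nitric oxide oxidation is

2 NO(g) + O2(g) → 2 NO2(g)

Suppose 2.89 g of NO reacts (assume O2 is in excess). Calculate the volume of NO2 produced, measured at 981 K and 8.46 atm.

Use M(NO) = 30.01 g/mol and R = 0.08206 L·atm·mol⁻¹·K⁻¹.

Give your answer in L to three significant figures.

0.916 L

n(NO) = 2.890 / 30.01 = 0.09630 mol
n(NO2) = (2/2) × 0.09630 = 0.09630 mol
V = nRT/P = 0.09630 × 0.08206 × 981 / 8.46 = 0.9163 L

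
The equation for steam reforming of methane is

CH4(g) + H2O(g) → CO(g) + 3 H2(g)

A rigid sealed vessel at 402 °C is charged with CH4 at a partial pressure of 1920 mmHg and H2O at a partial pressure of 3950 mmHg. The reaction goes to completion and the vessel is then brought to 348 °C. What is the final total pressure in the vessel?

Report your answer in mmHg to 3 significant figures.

8930 mmHg

Because the vessel is rigid and T is held at 402 °C, work the stoichiometry in partial pressures (P_i = n_iRT/V).
P(H2O) required for 1920 mmHg of CH4 = (1/1) × 1920 = 1920 mmHg; available 3950 mmHg, so CH4 is limiting.
P(H2O) remaining = 3950 − (1/1) × 1920 = 2030 mmHg
P(gaseous products) = (1+3)/1 × 1920 = 7680 mmHg
P_total at 402 °C = 2030 + 7680 = 9710 mmHg
Scaling to 348 °C: P = 9710 × 621.15/675.15 = 8933 mmHg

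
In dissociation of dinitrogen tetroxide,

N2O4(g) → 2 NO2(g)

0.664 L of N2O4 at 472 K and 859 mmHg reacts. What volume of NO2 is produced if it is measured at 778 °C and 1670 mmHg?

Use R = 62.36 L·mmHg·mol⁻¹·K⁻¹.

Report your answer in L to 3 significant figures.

1.52 L

n(N2O4) = PV/RT = (859 × 0.664) / (62.36 × 472) = 0.01938 mol
n(NO2) = (2/1) × 0.01938 = 0.03876 mol
V = nRT/P = 0.03876 × 62.36 × 1051.15 / 1670 = 1.521 L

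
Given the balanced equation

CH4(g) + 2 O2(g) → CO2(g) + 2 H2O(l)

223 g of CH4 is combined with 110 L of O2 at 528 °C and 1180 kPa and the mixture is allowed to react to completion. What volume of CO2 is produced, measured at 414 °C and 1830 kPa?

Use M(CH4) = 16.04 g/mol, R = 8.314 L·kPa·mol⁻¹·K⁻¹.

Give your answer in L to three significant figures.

n(CH4) = 223 / 16.04 = 13.90 mol
n(O2) = PV/RT = (1180 × 110) / (8.314 × 801.15) = 19.49 mol
For 13.90 mol CH4, stoichiometry requires (2/1) × 13.90 = 27.80 mol O2; 19.49 mol is available, so O2 is limiting.
n(CO2) = (1/2) × 19.49 = 9.745 mol
V(CO2) = nRT/P = 9.745 × 8.314 × 687.15 / 1830 = 30.42 L

30.4 L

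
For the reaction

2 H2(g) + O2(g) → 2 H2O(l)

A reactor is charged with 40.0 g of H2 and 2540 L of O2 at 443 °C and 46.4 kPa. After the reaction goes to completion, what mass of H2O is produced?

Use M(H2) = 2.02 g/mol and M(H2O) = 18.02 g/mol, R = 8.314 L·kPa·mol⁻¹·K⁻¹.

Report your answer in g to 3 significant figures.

357 g

n(H2) = 40.0 / 2.02 = 19.80 mol
n(O2) = PV/RT = (46.4 × 2540) / (8.314 × 716.15) = 19.79 mol
For 19.80 mol H2, stoichiometry requires (1/2) × 19.80 = 9.900 mol O2; 19.79 mol is available, so H2 is limiting.
n(H2O) = (2/2) × 19.80 = 19.80 mol
m(H2O) = 19.80 × 18.02 = 356.8 g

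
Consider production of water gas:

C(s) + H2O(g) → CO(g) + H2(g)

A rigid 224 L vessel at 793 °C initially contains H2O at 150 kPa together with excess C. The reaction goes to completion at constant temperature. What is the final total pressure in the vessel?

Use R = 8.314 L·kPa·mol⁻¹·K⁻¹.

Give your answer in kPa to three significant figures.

300 kPa

Rigid vessel, constant T ⇒ P scales with total gas moles (1 → 2).
P_final = (2/1) × 150 = 300.0 kPa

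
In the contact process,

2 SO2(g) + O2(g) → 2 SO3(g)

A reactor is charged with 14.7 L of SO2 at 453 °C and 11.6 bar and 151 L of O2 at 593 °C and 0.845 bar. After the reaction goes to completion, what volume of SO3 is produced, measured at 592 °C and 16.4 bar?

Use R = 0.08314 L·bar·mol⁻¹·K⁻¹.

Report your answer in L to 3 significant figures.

12.4 L

n(SO2) = PV/RT = (11.6 × 14.7) / (0.08314 × 726.15) = 2.824 mol
n(O2) = PV/RT = (0.845 × 151) / (0.08314 × 866.15) = 1.772 mol
For 2.824 mol SO2, stoichiometry requires (1/2) × 2.824 = 1.412 mol O2; 1.772 mol is available, so SO2 is limiting.
n(SO3) = (2/2) × 2.824 = 2.824 mol
V(SO3) = nRT/P = 2.824 × 0.08314 × 865.15 / 16.4 = 12.39 L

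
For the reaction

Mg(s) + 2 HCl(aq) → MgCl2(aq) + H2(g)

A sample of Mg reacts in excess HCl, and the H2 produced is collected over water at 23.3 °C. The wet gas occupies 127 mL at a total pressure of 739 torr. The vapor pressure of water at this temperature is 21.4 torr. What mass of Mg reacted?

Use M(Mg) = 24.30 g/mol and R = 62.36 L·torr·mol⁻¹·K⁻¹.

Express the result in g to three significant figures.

P(H2) = 739 − 21.4 = 717.6 torr
n(H2) = PV/RT = (717.6 × 0.1270) / (62.36 × 296.45) = 0.004930 mol
n(Mg) = (1/1) × 0.004930 = 0.004930 mol
m(Mg) = 0.004930 × 24.30 = 0.1198 g

0.120 g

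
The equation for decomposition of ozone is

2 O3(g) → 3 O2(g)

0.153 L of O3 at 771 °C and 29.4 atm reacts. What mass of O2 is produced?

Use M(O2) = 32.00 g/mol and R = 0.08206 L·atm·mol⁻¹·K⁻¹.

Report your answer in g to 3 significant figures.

n(O3) = PV/RT = (29.4 × 0.153) / (0.08206 × 1044.15) = 0.05250 mol
n(O2) = (3/2) × 0.05250 = 0.07875 mol
m(O2) = 0.07875 × 32.00 = 2.520 g

2.52 g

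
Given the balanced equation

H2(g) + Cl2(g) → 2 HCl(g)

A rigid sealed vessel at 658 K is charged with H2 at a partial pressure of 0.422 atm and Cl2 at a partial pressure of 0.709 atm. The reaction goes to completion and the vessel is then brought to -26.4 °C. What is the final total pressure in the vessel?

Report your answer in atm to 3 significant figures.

0.424 atm

Because the vessel is rigid and T is held at 658 K, work the stoichiometry in partial pressures (P_i = n_iRT/V).
P(Cl2) required for 0.422 atm of H2 = (1/1) × 0.422 = 0.4220 atm; available 0.709 atm, so H2 is limiting.
P(Cl2) remaining = 0.709 − (1/1) × 0.422 = 0.2870 atm
P(gaseous products) = (2)/1 × 0.422 = 0.8440 atm
P_total at 658 K = 0.2870 + 0.8440 = 1.131 atm
Scaling to -26.4 °C: P = 1.131 × 246.75/658 = 0.4241 atm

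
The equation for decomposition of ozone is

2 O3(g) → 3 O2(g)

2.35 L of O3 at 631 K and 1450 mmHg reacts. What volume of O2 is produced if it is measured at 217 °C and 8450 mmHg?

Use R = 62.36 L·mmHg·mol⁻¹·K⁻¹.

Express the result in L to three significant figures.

n(O3) = PV/RT = (1450 × 2.35) / (62.36 × 631) = 0.08660 mol
n(O2) = (3/2) × 0.08660 = 0.1299 mol
V = nRT/P = 0.1299 × 62.36 × 490.15 / 8450 = 0.4699 L

0.470 L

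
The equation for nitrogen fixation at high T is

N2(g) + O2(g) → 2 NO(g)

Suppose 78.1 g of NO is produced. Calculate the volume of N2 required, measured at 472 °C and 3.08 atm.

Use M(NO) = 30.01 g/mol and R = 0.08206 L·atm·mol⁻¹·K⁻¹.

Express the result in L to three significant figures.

25.8 L

n(NO) = 78.10 / 30.01 = 2.602 mol
n(N2) = (1/2) × 2.602 = 1.301 mol
V = nRT/P = 1.301 × 0.08206 × 745.15 / 3.08 = 25.83 L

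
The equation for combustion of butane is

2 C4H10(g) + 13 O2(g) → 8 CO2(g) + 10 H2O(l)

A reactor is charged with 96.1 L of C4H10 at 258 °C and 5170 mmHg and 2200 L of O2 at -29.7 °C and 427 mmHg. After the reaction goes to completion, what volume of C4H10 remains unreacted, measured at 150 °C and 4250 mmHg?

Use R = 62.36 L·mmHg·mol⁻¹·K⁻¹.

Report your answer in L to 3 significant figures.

n(C4H10) = PV/RT = (5170 × 96.1) / (62.36 × 531.15) = 15.00 mol
n(O2) = PV/RT = (427 × 2200) / (62.36 × 243.45) = 61.88 mol
For 15.00 mol C4H10, stoichiometry requires (13/2) × 15.00 = 97.50 mol O2; 61.88 mol is available, so O2 is limiting.
n(C4H10) consumed = (2/13) × 61.88 = 9.520 mol; remaining = 15.00 − 9.520 = 5.480 mol
V(C4H10) = nRT/P = 5.480 × 62.36 × 423.15 / 4250 = 34.02 L

34.0 L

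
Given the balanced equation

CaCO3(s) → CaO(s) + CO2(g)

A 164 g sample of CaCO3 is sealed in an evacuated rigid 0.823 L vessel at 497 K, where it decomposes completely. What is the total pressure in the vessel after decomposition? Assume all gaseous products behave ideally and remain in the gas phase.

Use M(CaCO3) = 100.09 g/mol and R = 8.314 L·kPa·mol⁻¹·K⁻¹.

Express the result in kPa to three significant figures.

8230 kPa

n(CaCO3) = 164 / 100.09 = 1.639 mol
n(gas produced) = (1/1) × 1.639 = 1.639 mol
P = nRT/V = 1.639 × 8.314 × 497 / 0.823 = 8229 kPa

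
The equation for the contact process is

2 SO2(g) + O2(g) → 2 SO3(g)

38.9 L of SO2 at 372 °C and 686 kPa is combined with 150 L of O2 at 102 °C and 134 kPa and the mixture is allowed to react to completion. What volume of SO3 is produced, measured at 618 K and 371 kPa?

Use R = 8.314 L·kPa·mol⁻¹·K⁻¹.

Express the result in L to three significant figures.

68.9 L

n(SO2) = PV/RT = (686 × 38.9) / (8.314 × 645.15) = 4.975 mol
n(O2) = PV/RT = (134 × 150) / (8.314 × 375.15) = 6.444 mol
For 4.975 mol SO2, stoichiometry requires (1/2) × 4.975 = 2.487 mol O2; 6.444 mol is available, so SO2 is limiting.
n(SO3) = (2/2) × 4.975 = 4.975 mol
V(SO3) = nRT/P = 4.975 × 8.314 × 618 / 371 = 68.90 L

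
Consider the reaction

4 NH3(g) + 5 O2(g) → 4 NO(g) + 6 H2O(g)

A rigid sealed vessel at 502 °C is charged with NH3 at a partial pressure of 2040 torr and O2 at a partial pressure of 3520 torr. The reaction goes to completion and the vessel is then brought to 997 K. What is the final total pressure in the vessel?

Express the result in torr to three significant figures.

Because the vessel is rigid and T is held at 502 °C, work the stoichiometry in partial pressures (P_i = n_iRT/V).
P(O2) required for 2040 torr of NH3 = (5/4) × 2040 = 2550 torr; available 3520 torr, so NH3 is limiting.
P(O2) remaining = 3520 − (5/4) × 2040 = 970.0 torr
P(gaseous products) = (4+6)/4 × 2040 = 5100 torr
P_total at 502 °C = 970.0 + 5100 = 6070 torr
Scaling to 997 K: P = 6070 × 997/775.15 = 7807 torr

7810 torr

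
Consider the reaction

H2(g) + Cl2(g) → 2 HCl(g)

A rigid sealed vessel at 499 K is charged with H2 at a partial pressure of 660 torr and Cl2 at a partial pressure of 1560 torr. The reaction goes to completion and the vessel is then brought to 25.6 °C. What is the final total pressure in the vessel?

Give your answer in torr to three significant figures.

Because the vessel is rigid and T is held at 499 K, work the stoichiometry in partial pressures (P_i = n_iRT/V).
P(Cl2) required for 660 torr of H2 = (1/1) × 660 = 660.0 torr; available 1560 torr, so H2 is limiting.
P(Cl2) remaining = 1560 − (1/1) × 660 = 900.0 torr
P(gaseous products) = (2)/1 × 660 = 1320 torr
P_total at 499 K = 900.0 + 1320 = 2220 torr
Scaling to 25.6 °C: P = 2220 × 298.75/499 = 1329 torr

1330 torr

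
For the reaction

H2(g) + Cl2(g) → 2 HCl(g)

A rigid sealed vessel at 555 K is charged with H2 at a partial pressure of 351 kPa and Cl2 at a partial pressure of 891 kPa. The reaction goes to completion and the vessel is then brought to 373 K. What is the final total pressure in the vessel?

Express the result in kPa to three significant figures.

At constant V, partial pressures at 555 K are proportional to moles, so apply stoichiometry directly to pressures.
P(Cl2) required for 351 kPa of H2 = (1/1) × 351 = 351.0 kPa; available 891 kPa, so H2 is limiting.
P(Cl2) remaining = 891 − (1/1) × 351 = 540.0 kPa
P(gaseous products) = (2)/1 × 351 = 702.0 kPa
P_total at 555 K = 540.0 + 702.0 = 1242 kPa
Scaling to 373 K: P = 1242 × 373/555 = 834.7 kPa

835 kPa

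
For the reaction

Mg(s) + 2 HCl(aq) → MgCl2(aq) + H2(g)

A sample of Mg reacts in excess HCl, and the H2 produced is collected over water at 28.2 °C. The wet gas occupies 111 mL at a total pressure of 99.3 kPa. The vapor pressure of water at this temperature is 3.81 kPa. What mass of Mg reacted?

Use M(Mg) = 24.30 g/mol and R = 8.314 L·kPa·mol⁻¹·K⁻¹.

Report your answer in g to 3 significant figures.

P(H2) = 99.3 − 3.81 = 95.49 kPa
n(H2) = PV/RT = (95.49 × 0.1110) / (8.314 × 301.35) = 0.004231 mol
n(Mg) = (1/1) × 0.004231 = 0.004231 mol
m(Mg) = 0.004231 × 24.30 = 0.1028 g

0.103 g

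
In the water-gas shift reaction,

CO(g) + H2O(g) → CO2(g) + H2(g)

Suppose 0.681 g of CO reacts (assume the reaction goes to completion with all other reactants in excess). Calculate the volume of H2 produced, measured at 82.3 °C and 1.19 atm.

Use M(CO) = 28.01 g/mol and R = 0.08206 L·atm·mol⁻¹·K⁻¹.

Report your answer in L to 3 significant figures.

n(CO) = 0.6810 / 28.01 = 0.02431 mol
n(H2) = (1/1) × 0.02431 = 0.02431 mol
V = nRT/P = 0.02431 × 0.08206 × 355.45 / 1.19 = 0.5959 L

0.596 L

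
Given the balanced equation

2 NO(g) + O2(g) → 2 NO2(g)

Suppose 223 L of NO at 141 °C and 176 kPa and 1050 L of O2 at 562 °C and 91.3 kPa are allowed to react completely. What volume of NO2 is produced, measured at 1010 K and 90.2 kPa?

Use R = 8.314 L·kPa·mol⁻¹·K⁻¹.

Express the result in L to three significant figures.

1060 L

n(NO) = PV/RT = (176 × 223) / (8.314 × 414.15) = 11.40 mol
n(O2) = PV/RT = (91.3 × 1050) / (8.314 × 835.15) = 13.81 mol
For 11.40 mol NO, stoichiometry requires (1/2) × 11.40 = 5.700 mol O2; 13.81 mol is available, so NO is limiting.
n(NO2) = (2/2) × 11.40 = 11.40 mol
V(NO2) = nRT/P = 11.40 × 8.314 × 1010 / 90.2 = 1061 L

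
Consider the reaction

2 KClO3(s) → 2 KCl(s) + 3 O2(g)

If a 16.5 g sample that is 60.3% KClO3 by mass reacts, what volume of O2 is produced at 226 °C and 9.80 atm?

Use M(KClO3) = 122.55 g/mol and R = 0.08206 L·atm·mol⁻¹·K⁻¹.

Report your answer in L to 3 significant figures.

mass of KClO3 = 16.5 × 60.3/100 = 9.949 g
n(KClO3) = 9.949 / 122.55 = 0.08118 mol
n(O2) = (3/2) × 0.08118 = 0.1218 mol
V = nRT/P = 0.1218 × 0.08206 × 499.15 / 9.80 = 0.5091 L

0.509 L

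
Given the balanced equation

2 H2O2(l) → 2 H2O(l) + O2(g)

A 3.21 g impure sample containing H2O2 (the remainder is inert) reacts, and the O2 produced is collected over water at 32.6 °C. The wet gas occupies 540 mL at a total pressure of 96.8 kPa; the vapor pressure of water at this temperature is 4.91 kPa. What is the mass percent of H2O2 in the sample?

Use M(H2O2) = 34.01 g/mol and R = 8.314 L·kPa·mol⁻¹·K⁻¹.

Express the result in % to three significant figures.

P(O2) = 96.8 − 4.91 = 91.89 kPa
n(O2) = PV/RT = (91.89 × 0.5400) / (8.314 × 305.75) = 0.01952 mol
n(H2O2) = (2/1) × 0.01952 = 0.03904 mol
m(H2O2) = 0.03904 × 34.01 = 1.328 g
%H2O2 = 1.328 / 3.21 × 100 = 41.37%

41.4 %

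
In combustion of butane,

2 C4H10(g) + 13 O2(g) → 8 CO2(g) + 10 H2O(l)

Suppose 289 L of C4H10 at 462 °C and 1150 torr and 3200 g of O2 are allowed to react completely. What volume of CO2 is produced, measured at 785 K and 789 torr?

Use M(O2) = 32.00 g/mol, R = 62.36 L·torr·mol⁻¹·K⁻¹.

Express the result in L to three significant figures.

n(C4H10) = PV/RT = (1150 × 289) / (62.36 × 735.15) = 7.250 mol
n(O2) = 3200 / 32.00 = 100.0 mol
For 7.250 mol C4H10, stoichiometry requires (13/2) × 7.250 = 47.12 mol O2; 100.0 mol is available, so C4H10 is limiting.
n(CO2) = (8/2) × 7.250 = 29.00 mol
V(CO2) = nRT/P = 29.00 × 62.36 × 785 / 789 = 1799 L

1800 L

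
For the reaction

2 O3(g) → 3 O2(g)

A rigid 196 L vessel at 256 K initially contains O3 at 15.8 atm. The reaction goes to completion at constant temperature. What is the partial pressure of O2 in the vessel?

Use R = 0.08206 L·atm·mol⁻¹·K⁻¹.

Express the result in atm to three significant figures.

23.7 atm

n(O3)₀ = PV/RT = (15.8 × 196) / (0.08206 × 256) = 147.4 mol
n(O2) = (3/2) × 147.4 = 221.1 mol
P(O2) = nRT/V = 221.1 × 0.08206 × 256 / 196 = 23.70 atm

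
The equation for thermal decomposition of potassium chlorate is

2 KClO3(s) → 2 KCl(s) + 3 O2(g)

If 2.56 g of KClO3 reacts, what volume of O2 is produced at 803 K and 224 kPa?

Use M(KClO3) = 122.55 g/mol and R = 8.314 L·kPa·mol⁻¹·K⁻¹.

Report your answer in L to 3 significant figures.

0.934 L

n(KClO3) = 2.560 / 122.55 = 0.02089 mol
n(O2) = (3/2) × 0.02089 = 0.03134 mol
V = nRT/P = 0.03134 × 8.314 × 803 / 224 = 0.9341 L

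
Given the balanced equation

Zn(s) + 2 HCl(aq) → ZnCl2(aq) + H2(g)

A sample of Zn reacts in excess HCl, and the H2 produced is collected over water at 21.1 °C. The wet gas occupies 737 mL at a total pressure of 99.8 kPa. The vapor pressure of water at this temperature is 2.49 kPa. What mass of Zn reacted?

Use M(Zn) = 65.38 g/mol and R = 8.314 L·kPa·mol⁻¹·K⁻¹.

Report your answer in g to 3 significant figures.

P(H2) = 99.8 − 2.49 = 97.31 kPa
n(H2) = PV/RT = (97.31 × 0.7370) / (8.314 × 294.25) = 0.02932 mol
n(Zn) = (1/1) × 0.02932 = 0.02932 mol
m(Zn) = 0.02932 × 65.38 = 1.917 g

1.92 g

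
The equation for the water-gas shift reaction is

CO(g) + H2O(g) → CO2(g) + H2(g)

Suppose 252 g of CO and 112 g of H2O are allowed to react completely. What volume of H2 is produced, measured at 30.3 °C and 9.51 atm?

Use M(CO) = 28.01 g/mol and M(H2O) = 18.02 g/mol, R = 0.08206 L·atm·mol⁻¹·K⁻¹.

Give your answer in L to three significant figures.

n(CO) = 252 / 28.01 = 8.997 mol
n(H2O) = 112 / 18.02 = 6.215 mol
For 8.997 mol CO, stoichiometry requires (1/1) × 8.997 = 8.997 mol H2O; 6.215 mol is available, so H2O is limiting.
n(H2) = (1/1) × 6.215 = 6.215 mol
V(H2) = nRT/P = 6.215 × 0.08206 × 303.45 / 9.51 = 16.27 L

16.3 L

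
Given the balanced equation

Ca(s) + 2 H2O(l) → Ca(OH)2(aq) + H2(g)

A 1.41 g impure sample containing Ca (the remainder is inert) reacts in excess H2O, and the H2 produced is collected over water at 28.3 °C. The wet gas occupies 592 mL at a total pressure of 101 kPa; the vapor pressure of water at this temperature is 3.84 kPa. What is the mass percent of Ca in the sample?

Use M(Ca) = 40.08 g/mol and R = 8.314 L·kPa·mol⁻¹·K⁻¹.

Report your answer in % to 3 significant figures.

65.2 %

P(H2) = 101 − 3.84 = 97.16 kPa
n(H2) = PV/RT = (97.16 × 0.5920) / (8.314 × 301.45) = 0.02295 mol
n(Ca) = (1/1) × 0.02295 = 0.02295 mol
m(Ca) = 0.02295 × 40.08 = 0.9198 g
%Ca = 0.9198 / 1.41 × 100 = 65.23%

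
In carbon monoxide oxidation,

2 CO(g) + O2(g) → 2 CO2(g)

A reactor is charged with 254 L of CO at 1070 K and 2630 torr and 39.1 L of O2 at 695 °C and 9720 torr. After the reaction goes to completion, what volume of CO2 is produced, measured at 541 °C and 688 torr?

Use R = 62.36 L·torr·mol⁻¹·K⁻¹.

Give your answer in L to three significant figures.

n(CO) = PV/RT = (2630 × 254) / (62.36 × 1070) = 10.01 mol
n(O2) = PV/RT = (9720 × 39.1) / (62.36 × 968.15) = 6.295 mol
For 10.01 mol CO, stoichiometry requires (1/2) × 10.01 = 5.005 mol O2; 6.295 mol is available, so CO is limiting.
n(CO2) = (2/2) × 10.01 = 10.01 mol
V(CO2) = nRT/P = 10.01 × 62.36 × 814.15 / 688 = 738.7 L

739 L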